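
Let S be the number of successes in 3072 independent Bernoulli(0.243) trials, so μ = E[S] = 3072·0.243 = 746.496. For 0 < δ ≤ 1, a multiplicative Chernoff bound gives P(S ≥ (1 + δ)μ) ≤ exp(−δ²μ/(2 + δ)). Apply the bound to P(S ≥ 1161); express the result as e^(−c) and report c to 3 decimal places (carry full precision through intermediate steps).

90.073

Write 1161 = (1 + δ)μ, so δ = 1161/746.496 − 1 = 0.5552662…
Then the exponent is δ²μ/(2 + δ) = (1161 − μ)² / (μ·(2 + δ)) = 90.072832.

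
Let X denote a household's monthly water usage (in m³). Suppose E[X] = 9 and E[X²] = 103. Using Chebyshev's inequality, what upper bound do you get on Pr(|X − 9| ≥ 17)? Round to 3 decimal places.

0.076

Var(X) = E[X²] − (E[X])² = 103 − 81 = 22.
Chebyshev's inequality: Pr(|X − μ| ≥ t) ≤ Var(X)/t² = 22/289 = 0.0761.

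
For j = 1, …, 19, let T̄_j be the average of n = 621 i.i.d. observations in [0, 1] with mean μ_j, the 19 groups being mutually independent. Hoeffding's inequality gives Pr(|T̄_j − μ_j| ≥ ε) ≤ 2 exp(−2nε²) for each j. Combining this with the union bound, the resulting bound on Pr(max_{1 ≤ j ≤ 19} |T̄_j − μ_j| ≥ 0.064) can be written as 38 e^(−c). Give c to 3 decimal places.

Union bound over the 19 events: Pr(max_{1 ≤ j ≤ 19} |T̄_j − μ_j| ≥ 0.064) ≤ 19·2·exp(−2nε²) = 38 exp(−2·621·0.064²).
So c = 2·621·0.064² = 5.0872.

5.087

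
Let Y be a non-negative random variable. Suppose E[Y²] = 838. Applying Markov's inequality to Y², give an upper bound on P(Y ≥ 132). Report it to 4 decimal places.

Since Y ≥ 0, the event {Y ≥ 132} is the same as {Y² ≥ 17424}.
Markov's inequality applied to Y² gives P(Y² ≥ 17424) ≤ E[Y²]/17424 = 838/17424 = 0.0481.

0.0481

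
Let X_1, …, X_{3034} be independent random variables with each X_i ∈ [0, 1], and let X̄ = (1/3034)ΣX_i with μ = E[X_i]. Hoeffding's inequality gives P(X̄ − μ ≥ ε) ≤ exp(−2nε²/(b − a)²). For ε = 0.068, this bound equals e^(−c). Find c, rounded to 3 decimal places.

c = 2nε²/(b − a)² = 2·3034·0.068² / 1² = 28.0584.

28.058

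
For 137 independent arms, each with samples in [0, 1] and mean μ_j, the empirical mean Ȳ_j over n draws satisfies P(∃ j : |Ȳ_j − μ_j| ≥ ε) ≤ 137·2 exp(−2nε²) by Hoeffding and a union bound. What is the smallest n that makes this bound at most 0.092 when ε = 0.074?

Need 2·137·exp(−2nε²) ≤ 0.092, i.e. exp(−2nε²) ≤ 0.092/274.
So 2nε² ≥ ln(274/0.092) = 7.999095.
Hence n ≥ 7.999095/(2·0.074²) = 730.378.
The smallest integer n is 731.

731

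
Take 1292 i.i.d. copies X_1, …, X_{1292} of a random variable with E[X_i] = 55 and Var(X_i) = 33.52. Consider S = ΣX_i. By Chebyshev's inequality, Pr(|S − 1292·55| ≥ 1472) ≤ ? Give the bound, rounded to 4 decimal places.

0.0200

Var(S) = n·Var(X_i) = 1292·33.52 = 43307.84.
Chebyshev: Pr(|S − 1292·55| ≥ 1472) ≤ Var(S)/1472² = 43307.84/2166784 = 0.0200.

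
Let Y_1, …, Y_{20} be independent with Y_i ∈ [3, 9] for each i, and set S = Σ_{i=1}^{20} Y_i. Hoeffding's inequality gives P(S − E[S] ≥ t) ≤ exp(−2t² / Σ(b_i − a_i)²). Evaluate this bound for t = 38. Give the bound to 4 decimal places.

0.0181

Σ(b_i − a_i)² = 20·(6)² = 720.
Exponent = 2·38²/720 = 4.0111.
Bound = exp(−4.0111) = 0.01811.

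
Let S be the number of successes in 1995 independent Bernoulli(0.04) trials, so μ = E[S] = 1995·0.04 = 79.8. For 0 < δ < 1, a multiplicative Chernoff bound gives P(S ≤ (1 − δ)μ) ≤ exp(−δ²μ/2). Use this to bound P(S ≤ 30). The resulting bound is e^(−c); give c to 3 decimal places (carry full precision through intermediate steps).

Write 30 = (1 − δ)μ, so δ = 1 − 30/79.8 = 0.6240602…
Then the exponent is δ²μ/2 = (μ − 30)²/(2μ) = 15.539098.

15.539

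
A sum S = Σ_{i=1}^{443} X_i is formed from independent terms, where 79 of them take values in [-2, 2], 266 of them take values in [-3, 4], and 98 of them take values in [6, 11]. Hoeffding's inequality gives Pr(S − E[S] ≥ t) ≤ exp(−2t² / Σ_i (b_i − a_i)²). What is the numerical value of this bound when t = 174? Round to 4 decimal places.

Σ(b_i − a_i)² = 79·4² + 266·7² + 98·5² = 16748.
Exponent = 2·174² / 16748 = 3.61548.
Bound = exp(−3.61548) = 0.02690.

0.0269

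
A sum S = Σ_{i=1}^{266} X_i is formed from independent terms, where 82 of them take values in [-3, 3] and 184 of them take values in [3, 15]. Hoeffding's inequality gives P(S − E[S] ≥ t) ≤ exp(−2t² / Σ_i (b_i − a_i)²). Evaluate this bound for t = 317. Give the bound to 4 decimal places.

0.0011

Σ(b_i − a_i)² = 82·6² + 184·12² = 29448.
Exponent = 2·317² / 29448 = 6.82484.
Bound = exp(−6.82484) = 0.00109.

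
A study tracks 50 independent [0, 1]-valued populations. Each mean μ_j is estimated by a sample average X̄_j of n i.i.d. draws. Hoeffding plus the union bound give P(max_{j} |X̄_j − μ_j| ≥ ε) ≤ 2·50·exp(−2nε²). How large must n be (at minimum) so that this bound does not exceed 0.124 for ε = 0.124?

Need 2·50·exp(−2nε²) ≤ 0.124, i.e. exp(−2nε²) ≤ 0.124/100.
So 2nε² ≥ ln(100/0.124) = 6.692644.
Hence n ≥ 6.692644/(2·0.124²) = 217.633.
The smallest integer n is 218.

218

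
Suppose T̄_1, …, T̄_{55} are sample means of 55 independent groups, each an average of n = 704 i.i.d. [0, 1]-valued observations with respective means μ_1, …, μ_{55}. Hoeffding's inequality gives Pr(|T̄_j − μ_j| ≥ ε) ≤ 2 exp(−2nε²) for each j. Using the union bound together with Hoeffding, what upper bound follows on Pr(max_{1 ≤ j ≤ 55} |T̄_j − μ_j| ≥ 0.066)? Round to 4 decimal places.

Per-experiment Hoeffding bound: 2·exp(−2·704·0.066²) = 2·exp(−6.13325) = 0.004339.
Union bound over 55 events: 55·0.004339 = 0.23865.

0.2386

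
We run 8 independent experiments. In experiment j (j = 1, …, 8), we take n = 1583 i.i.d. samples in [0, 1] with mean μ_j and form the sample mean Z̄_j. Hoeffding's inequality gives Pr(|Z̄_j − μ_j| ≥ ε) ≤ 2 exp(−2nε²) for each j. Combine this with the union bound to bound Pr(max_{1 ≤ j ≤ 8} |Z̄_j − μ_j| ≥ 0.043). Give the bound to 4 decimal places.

Per-experiment Hoeffding bound: 2·exp(−2·1583·0.043²) = 2·exp(−5.85393) = 0.0057372.
Union bound over 8 events: 8·0.0057372 = 0.04590.

0.0459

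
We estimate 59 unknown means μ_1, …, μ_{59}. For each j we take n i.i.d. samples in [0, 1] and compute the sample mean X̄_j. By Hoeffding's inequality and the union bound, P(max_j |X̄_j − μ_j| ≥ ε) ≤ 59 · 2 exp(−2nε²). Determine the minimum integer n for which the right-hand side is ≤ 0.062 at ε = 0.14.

193

Need 2·59·exp(−2nε²) ≤ 0.062, i.e. exp(−2nε²) ≤ 0.062/118.
So 2nε² ≥ ln(118/0.062) = 7.551306.
Hence n ≥ 7.551306/(2·0.14²) = 192.635.
The smallest integer n is 193.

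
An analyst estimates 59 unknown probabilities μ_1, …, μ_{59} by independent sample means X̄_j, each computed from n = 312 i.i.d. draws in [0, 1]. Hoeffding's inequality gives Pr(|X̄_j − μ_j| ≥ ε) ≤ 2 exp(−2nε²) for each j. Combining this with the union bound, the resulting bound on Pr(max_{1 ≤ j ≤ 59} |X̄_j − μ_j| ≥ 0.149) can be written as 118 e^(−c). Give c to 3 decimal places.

13.853

Union bound over the 59 events: Pr(max_{1 ≤ j ≤ 59} |X̄_j − μ_j| ≥ 0.149) ≤ 59·2·exp(−2nε²) = 118 exp(−2·312·0.149²).
So c = 2·312·0.149² = 13.8534.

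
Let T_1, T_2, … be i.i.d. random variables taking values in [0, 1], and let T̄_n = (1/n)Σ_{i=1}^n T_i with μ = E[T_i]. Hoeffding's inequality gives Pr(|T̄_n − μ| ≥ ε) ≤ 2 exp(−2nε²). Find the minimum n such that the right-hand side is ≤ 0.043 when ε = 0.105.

Require 2·exp(−2nε²) ≤ 0.043, i.e. 2nε² ≥ ln(2/0.043) = 3.839702.
So n ≥ 3.839702 / (2·0.105²) = 174.136.
The smallest integer n is 175.

175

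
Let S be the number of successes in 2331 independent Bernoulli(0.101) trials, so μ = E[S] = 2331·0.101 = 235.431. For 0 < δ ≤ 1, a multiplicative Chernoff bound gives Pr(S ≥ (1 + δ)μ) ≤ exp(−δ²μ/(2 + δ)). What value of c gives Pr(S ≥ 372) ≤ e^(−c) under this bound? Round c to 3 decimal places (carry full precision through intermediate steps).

Write 372 = (1 + δ)μ, so δ = 372/235.431 − 1 = 0.5800808…
Then the exponent is δ²μ/(2 + δ) = (372 − μ)² / (μ·(2 + δ)) = 30.704873.

30.705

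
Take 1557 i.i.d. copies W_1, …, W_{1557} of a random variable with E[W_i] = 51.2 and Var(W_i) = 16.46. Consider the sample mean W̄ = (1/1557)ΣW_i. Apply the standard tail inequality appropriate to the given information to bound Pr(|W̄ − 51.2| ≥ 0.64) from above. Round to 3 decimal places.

0.026

With mean and variance of each term known, Chebyshev's inequality bounds the deviation of the sum (or sample mean).
Var(W̄) = Var(W_i)/n = 16.46/1557 = 0.010572.
Chebyshev: Pr(|W̄ − 51.2| ≥ 0.64) ≤ Var(W̄)/(0.64)² = 16.46/(1557·0.64²) = 0.0258.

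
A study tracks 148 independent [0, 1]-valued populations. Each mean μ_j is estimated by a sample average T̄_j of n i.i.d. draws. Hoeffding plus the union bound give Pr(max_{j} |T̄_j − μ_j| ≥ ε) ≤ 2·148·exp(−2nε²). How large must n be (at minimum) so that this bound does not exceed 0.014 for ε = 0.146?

Need 2·148·exp(−2nε²) ≤ 0.014, i.e. exp(−2nε²) ≤ 0.014/296.
So 2nε² ≥ ln(296/0.014) = 9.959057.
Hence n ≥ 9.959057/(2·0.146²) = 233.605.
The smallest integer n is 234.

234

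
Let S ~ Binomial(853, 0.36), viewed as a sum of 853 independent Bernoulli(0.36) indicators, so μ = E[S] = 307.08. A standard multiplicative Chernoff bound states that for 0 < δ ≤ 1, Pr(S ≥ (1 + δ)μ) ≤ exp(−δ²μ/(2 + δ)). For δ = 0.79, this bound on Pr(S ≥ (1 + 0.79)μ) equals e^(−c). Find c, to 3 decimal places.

c = δ²μ/(2 + δ) = 0.79²·307.08/(2 + 0.79) = 68.6913.

68.691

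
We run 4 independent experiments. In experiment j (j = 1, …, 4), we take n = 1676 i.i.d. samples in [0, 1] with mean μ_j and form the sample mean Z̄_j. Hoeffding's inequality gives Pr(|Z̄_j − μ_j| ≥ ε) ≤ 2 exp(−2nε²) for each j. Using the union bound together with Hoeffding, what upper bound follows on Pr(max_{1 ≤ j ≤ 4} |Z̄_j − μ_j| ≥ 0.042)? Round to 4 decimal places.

0.0216

Per-experiment Hoeffding bound: 2·exp(−2·1676·0.042²) = 2·exp(−5.91293) = 0.0054085.
Union bound over 4 events: 4·0.0054085 = 0.02163.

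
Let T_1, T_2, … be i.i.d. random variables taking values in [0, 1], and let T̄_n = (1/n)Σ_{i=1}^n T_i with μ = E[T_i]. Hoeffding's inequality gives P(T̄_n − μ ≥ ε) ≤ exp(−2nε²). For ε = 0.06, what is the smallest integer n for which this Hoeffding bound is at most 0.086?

341

Require exp(−2nε²) ≤ 0.086, i.e. 2nε² ≥ ln(1/0.086) = 2.453408.
So n ≥ 2.453408 / (2·0.06²) = 340.751.
The smallest integer n is 341.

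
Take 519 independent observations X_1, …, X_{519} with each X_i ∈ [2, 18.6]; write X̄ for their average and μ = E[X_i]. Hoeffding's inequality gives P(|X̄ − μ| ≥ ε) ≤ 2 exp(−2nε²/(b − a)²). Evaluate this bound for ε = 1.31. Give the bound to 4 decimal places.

Exponent: 2nε²/(b − a)² = 2·519·1.31² / 16.6² = 6.46433.
Bound = 2·exp(−6.46433) = 0.00312.

0.0031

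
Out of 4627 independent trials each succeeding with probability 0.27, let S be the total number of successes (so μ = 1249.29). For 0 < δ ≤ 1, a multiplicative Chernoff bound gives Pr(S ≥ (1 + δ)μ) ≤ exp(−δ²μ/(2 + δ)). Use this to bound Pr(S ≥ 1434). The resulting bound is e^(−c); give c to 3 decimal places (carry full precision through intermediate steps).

Write 1434 = (1 + δ)μ, so δ = 1434/1249.29 − 1 = 0.147852…
Then the exponent is δ²μ/(2 + δ) = (1434 − μ)² / (μ·(2 + δ)) = 12.714907.

12.715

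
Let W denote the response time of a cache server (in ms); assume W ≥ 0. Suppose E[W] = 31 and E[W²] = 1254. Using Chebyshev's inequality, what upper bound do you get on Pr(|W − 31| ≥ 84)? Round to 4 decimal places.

0.0415

Var(W) = E[W²] − (E[W])² = 1254 − 961 = 293.
Chebyshev's inequality: Pr(|W − μ| ≥ t) ≤ Var(W)/t² = 293/7056 = 0.0415.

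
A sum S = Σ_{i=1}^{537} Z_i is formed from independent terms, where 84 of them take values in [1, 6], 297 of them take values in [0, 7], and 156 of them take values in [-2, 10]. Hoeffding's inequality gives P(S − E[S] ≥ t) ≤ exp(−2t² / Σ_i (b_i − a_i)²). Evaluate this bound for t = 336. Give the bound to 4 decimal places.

Σ(b_i − a_i)² = 84·5² + 297·7² + 156·12² = 39117.
Exponent = 2·336² / 39117 = 5.77222.
Bound = exp(−5.77222) = 0.00311.

0.0031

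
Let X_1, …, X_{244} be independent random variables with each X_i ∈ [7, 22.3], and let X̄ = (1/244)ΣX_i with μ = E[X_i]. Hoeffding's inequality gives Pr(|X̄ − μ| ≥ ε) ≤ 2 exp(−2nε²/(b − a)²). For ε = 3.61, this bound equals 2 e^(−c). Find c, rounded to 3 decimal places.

27.168

c = 2nε²/(b − a)² = 2·244·3.61² / 15.3² = 27.1676.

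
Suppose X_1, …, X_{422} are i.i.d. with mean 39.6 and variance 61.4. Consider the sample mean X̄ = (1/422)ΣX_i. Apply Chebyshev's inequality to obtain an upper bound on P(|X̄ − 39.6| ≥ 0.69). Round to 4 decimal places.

0.3056

Var(X̄) = Var(X_i)/n = 61.4/422 = 0.1455.
Chebyshev: P(|X̄ − 39.6| ≥ 0.69) ≤ Var(X̄)/(0.69)² = 61.4/(422·0.69²) = 0.3056.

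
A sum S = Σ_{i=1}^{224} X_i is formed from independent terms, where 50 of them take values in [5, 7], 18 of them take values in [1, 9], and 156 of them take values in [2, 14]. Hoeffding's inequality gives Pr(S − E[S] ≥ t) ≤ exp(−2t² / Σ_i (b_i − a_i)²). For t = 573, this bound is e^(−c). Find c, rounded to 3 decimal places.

Σ(b_i − a_i)² = 50·2² + 18·8² + 156·12² = 23816.
c = 2t² / 23816 = 2·573² / 23816 = 27.5721.

27.572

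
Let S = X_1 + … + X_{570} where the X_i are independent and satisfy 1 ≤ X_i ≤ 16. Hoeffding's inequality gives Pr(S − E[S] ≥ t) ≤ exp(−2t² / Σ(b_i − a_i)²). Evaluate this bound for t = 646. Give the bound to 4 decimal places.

0.0015

Σ(b_i − a_i)² = 570·(15)² = 128250.
Exponent = 2·646²/128250 = 6.5079.
Bound = exp(−6.5079) = 0.00149.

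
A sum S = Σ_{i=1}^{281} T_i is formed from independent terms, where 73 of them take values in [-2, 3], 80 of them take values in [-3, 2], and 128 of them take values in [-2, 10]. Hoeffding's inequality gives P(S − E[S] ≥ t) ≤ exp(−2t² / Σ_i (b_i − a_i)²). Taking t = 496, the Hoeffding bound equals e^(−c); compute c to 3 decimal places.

Σ(b_i − a_i)² = 73·5² + 80·5² + 128·12² = 22257.
c = 2t² / 22257 = 2·496² / 22257 = 22.1068.

22.107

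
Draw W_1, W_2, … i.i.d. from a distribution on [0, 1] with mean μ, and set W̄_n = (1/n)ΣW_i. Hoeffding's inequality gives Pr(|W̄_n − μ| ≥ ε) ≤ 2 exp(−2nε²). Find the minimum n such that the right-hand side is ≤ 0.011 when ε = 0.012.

Require 2·exp(−2nε²) ≤ 0.011, i.e. 2nε² ≥ ln(2/0.011) = 5.203007.
So n ≥ 5.203007 / (2·0.012²) = 18065.997.
The smallest integer n is 18066.

18066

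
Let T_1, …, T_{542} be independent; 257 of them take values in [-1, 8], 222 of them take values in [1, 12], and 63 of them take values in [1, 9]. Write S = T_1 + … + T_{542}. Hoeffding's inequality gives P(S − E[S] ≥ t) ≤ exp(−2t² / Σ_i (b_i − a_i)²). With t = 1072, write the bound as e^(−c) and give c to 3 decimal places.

Σ(b_i − a_i)² = 257·9² + 222·11² + 63·8² = 51711.
c = 2t² / 51711 = 2·1072² / 51711 = 44.4464.

44.446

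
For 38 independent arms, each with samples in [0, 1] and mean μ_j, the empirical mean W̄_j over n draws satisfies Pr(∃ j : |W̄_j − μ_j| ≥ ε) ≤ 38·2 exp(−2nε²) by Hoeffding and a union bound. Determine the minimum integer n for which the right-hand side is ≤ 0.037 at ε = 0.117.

Need 2·38·exp(−2nε²) ≤ 0.037, i.e. exp(−2nε²) ≤ 0.037/76.
So 2nε² ≥ ln(76/0.037) = 7.627571.
Hence n ≥ 7.627571/(2·0.117²) = 278.602.
The smallest integer n is 279.

279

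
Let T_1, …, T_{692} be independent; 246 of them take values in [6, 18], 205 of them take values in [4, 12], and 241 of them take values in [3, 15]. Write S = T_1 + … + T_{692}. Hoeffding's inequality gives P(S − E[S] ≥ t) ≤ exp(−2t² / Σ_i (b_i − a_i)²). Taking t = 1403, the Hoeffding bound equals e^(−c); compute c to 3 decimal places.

47.290

Σ(b_i − a_i)² = 246·12² + 205·8² + 241·12² = 83248.
c = 2t² / 83248 = 2·1403² / 83248 = 47.2902.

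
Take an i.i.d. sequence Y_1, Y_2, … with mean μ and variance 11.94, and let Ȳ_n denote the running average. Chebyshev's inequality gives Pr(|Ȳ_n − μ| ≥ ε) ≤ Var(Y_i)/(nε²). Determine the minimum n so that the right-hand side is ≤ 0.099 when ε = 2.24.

25

Require 11.94/(n·2.24²) ≤ 0.099, i.e. n ≥ 11.94/(0.099·2.24²) = 24.037.
The smallest integer n is 25.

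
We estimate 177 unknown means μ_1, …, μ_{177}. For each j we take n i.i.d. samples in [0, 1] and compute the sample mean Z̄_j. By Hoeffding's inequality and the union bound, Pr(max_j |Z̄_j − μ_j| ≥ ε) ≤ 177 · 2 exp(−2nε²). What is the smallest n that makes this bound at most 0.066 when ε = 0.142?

213

Need 2·177·exp(−2nε²) ≤ 0.066, i.e. exp(−2nε²) ≤ 0.066/354.
So 2nε² ≥ ln(354/0.066) = 8.587397.
Hence n ≥ 8.587397/(2·0.142²) = 212.939.
The smallest integer n is 213.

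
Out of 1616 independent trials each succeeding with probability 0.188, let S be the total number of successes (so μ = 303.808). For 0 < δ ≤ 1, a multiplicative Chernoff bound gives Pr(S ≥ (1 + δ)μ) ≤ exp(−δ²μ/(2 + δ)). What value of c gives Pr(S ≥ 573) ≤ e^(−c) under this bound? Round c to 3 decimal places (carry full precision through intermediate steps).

82.646

Write 573 = (1 + δ)μ, so δ = 573/303.808 − 1 = 0.8860596…
Then the exponent is δ²μ/(2 + δ) = (573 − μ)² / (μ·(2 + δ)) = 82.645611.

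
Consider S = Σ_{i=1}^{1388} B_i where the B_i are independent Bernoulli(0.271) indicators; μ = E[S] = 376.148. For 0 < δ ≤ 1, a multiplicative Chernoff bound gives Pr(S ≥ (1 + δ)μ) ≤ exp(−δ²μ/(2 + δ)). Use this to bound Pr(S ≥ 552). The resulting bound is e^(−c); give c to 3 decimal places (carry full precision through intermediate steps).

Write 552 = (1 + δ)μ, so δ = 552/376.148 − 1 = 0.4675075…
Then the exponent is δ²μ/(2 + δ) = (552 − μ)² / (μ·(2 + δ)) = 33.317882.

33.318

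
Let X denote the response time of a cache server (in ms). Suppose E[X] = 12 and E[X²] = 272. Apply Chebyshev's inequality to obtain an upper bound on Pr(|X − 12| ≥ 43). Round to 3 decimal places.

0.069

Var(X) = E[X²] − (E[X])² = 272 − 144 = 128.
Chebyshev's inequality: Pr(|X − μ| ≥ t) ≤ Var(X)/t² = 128/1849 = 0.0692.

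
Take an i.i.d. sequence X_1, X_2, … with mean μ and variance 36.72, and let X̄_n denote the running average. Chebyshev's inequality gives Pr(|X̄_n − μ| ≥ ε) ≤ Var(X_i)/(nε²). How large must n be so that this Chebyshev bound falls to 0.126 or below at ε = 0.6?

Require 36.72/(n·0.6²) ≤ 0.126, i.e. n ≥ 36.72/(0.126·0.6²) = 809.524.
The smallest integer n is 810.

810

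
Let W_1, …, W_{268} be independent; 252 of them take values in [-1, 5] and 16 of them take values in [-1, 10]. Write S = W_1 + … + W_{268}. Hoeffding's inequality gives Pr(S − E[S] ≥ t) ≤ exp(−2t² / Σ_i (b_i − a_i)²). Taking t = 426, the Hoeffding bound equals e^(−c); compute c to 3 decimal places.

Σ(b_i − a_i)² = 252·6² + 16·11² = 11008.
c = 2t² / 11008 = 2·426² / 11008 = 32.9717.

32.972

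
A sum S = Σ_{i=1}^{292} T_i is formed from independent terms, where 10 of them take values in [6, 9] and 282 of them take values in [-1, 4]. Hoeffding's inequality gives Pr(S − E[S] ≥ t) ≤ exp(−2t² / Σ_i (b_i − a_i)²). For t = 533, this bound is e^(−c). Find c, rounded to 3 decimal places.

79.577

Σ(b_i − a_i)² = 10·3² + 282·5² = 7140.
c = 2t² / 7140 = 2·533² / 7140 = 79.5768.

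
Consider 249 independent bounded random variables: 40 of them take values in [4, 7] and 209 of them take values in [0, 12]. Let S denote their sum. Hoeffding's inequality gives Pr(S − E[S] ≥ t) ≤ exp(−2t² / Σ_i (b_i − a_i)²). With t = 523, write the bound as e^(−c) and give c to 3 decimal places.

Σ(b_i − a_i)² = 40·3² + 209·12² = 30456.
c = 2t² / 30456 = 2·523² / 30456 = 17.9622.

17.962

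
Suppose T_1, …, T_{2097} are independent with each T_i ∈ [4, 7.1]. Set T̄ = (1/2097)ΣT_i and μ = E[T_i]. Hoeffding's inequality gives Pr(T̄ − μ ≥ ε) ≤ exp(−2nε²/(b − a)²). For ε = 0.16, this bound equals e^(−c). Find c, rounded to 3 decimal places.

c = 2nε²/(b − a)² = 2·2097·0.16² / 3.1² = 11.1724.

11.172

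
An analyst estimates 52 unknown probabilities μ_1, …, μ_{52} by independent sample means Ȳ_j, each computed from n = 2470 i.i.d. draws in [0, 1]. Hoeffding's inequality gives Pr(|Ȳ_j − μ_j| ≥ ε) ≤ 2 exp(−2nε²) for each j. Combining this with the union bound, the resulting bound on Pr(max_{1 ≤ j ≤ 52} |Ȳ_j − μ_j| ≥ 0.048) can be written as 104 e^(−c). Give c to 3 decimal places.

Union bound over the 52 events: Pr(max_{1 ≤ j ≤ 52} |Ȳ_j − μ_j| ≥ 0.048) ≤ 52·2·exp(−2nε²) = 104 exp(−2·2470·0.048²).
So c = 2·2470·0.048² = 11.3818.

11.382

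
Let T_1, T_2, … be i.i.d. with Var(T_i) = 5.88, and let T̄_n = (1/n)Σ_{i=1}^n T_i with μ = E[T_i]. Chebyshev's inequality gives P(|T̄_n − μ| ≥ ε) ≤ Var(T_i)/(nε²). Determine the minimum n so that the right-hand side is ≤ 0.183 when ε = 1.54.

14

Require 5.88/(n·1.54²) ≤ 0.183, i.e. n ≥ 5.88/(0.183·1.54²) = 13.548.
The smallest integer n is 14.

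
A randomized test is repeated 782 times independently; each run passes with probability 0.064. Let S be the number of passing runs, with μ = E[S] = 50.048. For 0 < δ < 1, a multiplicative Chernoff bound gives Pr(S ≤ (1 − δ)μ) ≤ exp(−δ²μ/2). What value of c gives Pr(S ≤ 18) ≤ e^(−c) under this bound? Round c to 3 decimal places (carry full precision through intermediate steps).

10.261

Write 18 = (1 − δ)μ, so δ = 1 − 18/50.048 = 0.6403453…
Then the exponent is δ²μ/2 = (μ − 18)²/(2μ) = 10.260893.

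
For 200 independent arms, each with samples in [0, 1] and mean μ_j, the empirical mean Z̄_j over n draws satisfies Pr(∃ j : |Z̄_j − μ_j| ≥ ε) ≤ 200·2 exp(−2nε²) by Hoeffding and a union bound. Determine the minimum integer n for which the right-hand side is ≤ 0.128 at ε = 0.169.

141

Need 2·200·exp(−2nε²) ≤ 0.128, i.e. exp(−2nε²) ≤ 0.128/400.
So 2nε² ≥ ln(400/0.128) = 8.047190.
Hence n ≥ 8.047190/(2·0.169²) = 140.877.
The smallest integer n is 141.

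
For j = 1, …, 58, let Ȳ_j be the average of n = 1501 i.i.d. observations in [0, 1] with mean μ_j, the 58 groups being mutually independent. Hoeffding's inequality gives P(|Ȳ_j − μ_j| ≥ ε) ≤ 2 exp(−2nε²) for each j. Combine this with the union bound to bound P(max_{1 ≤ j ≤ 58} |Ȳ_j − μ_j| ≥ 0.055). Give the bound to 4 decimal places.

Per-experiment Hoeffding bound: 2·exp(−2·1501·0.055²) = 2·exp(−9.08105) = 0.0002276.
Union bound over 58 events: 58·0.0002276 = 0.01320.

0.0132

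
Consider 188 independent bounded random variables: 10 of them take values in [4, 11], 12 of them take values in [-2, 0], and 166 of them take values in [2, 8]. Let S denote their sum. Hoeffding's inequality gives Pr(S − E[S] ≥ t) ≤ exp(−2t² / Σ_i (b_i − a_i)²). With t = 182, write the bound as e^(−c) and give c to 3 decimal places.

10.170

Σ(b_i − a_i)² = 10·7² + 12·2² + 166·6² = 6514.
c = 2t² / 6514 = 2·182² / 6514 = 10.1701.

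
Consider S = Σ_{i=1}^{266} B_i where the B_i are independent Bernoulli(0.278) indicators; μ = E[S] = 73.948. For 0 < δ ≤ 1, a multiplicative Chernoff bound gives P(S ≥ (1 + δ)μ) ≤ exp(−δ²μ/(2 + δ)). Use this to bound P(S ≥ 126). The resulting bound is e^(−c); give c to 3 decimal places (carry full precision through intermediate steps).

13.551

Write 126 = (1 + δ)μ, so δ = 126/73.948 − 1 = 0.7039…
Then the exponent is δ²μ/(2 + δ) = (126 − μ)² / (μ·(2 + δ)) = 13.550577.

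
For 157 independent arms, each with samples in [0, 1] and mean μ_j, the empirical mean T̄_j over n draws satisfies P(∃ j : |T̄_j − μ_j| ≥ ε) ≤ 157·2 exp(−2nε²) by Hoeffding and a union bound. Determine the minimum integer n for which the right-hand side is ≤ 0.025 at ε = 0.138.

Need 2·157·exp(−2nε²) ≤ 0.025, i.e. exp(−2nε²) ≤ 0.025/314.
So 2nε² ≥ ln(314/0.025) = 9.438272.
Hence n ≥ 9.438272/(2·0.138²) = 247.802.
The smallest integer n is 248.

248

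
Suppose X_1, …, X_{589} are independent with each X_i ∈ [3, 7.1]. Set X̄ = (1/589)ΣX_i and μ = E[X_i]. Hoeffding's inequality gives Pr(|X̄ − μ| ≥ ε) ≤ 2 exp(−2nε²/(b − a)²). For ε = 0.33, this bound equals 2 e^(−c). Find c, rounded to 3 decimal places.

7.631

c = 2nε²/(b − a)² = 2·589·0.33² / 4.1² = 7.6314.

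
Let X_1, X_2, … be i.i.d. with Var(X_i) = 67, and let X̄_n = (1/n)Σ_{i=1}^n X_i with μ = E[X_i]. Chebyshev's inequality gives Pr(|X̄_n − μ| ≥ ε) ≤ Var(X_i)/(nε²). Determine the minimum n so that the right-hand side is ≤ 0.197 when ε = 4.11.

Require 67/(n·4.11²) ≤ 0.197, i.e. n ≥ 67/(0.197·4.11²) = 20.134.
The smallest integer n is 21.

21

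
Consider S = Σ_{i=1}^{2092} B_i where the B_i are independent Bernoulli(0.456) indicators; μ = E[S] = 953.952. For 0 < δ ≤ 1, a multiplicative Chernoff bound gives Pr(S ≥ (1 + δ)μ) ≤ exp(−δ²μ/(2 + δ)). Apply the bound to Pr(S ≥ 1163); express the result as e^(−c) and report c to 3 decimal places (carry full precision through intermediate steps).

Write 1163 = (1 + δ)μ, so δ = 1163/953.952 − 1 = 0.2191389…
Then the exponent is δ²μ/(2 + δ) = (1163 − μ)² / (μ·(2 + δ)) = 20.643390.

20.643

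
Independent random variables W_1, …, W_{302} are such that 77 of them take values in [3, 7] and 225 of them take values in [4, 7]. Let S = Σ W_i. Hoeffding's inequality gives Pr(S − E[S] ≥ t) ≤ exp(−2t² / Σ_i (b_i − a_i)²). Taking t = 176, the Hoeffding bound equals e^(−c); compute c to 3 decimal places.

19.021

Σ(b_i − a_i)² = 77·4² + 225·3² = 3257.
c = 2t² / 3257 = 2·176² / 3257 = 19.0212.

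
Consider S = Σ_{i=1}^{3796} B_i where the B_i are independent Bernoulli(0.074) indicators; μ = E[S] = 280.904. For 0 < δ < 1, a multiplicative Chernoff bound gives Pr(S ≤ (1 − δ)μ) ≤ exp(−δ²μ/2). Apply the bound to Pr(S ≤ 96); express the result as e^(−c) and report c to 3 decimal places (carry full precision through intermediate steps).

Write 96 = (1 − δ)μ, so δ = 1 − 96/280.904 = 0.6582462…
Then the exponent is δ²μ/2 = (μ − 96)²/(2μ) = 60.856181.

60.856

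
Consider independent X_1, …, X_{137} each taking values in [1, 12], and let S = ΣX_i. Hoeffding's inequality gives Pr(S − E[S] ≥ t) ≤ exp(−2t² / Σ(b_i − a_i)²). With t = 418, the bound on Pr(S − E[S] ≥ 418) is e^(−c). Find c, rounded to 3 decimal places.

21.080

Σ(b_i − a_i)² = 137·(11)² = 16577.
c = 2t²/16577 = 2·418²/16577 = 21.0803.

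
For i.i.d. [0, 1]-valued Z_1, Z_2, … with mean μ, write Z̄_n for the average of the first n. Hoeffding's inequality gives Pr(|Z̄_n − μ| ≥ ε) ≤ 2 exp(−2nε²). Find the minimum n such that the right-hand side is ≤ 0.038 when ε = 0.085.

Require 2·exp(−2nε²) ≤ 0.038, i.e. 2nε² ≥ ln(2/0.038) = 3.963316.
So n ≥ 3.963316 / (2·0.085²) = 274.278.
The smallest integer n is 275.

275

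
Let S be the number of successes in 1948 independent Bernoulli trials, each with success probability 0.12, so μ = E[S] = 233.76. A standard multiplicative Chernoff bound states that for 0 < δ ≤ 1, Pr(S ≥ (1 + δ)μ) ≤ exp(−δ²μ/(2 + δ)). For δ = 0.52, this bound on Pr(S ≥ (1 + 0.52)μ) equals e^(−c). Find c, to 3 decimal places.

c = δ²μ/(2 + δ) = 0.52²·233.76/(2 + 0.52) = 25.0828.

25.083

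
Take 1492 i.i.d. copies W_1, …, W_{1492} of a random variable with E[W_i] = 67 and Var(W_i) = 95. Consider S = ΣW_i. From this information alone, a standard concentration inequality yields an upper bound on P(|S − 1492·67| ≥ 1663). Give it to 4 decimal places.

0.0513

With mean and variance of each term known, Chebyshev's inequality bounds the deviation of the sum (or sample mean).
Var(S) = n·Var(W_i) = 1492·95 = 141740.
Chebyshev: P(|S − 1492·67| ≥ 1663) ≤ Var(S)/1663² = 141740/2765569 = 0.0513.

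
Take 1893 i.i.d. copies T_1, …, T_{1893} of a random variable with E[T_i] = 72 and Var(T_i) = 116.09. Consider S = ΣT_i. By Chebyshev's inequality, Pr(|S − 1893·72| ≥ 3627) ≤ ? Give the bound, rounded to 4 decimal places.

0.0167

Var(S) = n·Var(T_i) = 1893·116.09 = 219758.37.
Chebyshev: Pr(|S − 1893·72| ≥ 3627) ≤ Var(S)/3627² = 219758.37/13155129 = 0.0167.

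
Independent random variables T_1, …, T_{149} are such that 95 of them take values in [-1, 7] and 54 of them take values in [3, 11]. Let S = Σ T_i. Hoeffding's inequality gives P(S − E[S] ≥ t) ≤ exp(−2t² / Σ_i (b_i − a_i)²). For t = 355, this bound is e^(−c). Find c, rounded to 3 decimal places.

26.431

Σ(b_i − a_i)² = 95·8² + 54·8² = 9536.
c = 2t² / 9536 = 2·355² / 9536 = 26.4314.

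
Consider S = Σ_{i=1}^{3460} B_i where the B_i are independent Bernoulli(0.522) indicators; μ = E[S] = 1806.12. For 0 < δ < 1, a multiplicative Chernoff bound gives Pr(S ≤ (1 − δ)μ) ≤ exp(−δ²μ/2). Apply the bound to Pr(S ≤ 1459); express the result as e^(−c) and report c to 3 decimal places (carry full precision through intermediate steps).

Write 1459 = (1 − δ)μ, so δ = 1 − 1459/1806.12 = 0.192191…
Then the exponent is δ²μ/2 = (μ − 1459)²/(2μ) = 33.356669.

33.357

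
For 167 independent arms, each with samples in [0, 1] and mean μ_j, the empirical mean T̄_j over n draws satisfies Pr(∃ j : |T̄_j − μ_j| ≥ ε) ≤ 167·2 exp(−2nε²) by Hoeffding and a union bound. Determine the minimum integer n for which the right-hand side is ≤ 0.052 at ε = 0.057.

Need 2·167·exp(−2nε²) ≤ 0.052, i.e. exp(−2nε²) ≤ 0.052/334.
So 2nε² ≥ ln(334/0.052) = 8.767653.
Hence n ≥ 8.767653/(2·0.057²) = 1349.285.
The smallest integer n is 1350.

1350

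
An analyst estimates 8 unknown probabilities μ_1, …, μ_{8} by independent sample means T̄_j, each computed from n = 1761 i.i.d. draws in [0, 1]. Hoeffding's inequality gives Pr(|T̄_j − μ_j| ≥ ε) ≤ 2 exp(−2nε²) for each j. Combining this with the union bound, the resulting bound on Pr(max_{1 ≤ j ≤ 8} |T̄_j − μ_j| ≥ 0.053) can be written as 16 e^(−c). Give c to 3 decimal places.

Union bound over the 8 events: Pr(max_{1 ≤ j ≤ 8} |T̄_j − μ_j| ≥ 0.053) ≤ 8·2·exp(−2nε²) = 16 exp(−2·1761·0.053²).
So c = 2·1761·0.053² = 9.8933.

9.893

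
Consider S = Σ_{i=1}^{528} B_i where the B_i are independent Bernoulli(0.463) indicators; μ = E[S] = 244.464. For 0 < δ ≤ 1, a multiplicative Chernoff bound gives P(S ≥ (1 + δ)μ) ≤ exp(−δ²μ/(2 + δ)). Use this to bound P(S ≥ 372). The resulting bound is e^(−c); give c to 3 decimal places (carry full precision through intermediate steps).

Write 372 = (1 + δ)μ, so δ = 372/244.464 − 1 = 0.5216964…
Then the exponent is δ²μ/(2 + δ) = (372 − μ)² / (μ·(2 + δ)) = 26.385046.

26.385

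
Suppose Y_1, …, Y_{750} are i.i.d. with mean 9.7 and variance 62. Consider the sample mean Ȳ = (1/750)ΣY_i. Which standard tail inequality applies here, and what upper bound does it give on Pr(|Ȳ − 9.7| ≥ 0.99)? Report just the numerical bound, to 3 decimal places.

0.084

With mean and variance of each term known, Chebyshev's inequality bounds the deviation of the sum (or sample mean).
Var(Ȳ) = Var(Y_i)/n = 62/750 = 0.082667.
Chebyshev: Pr(|Ȳ − 9.7| ≥ 0.99) ≤ Var(Ȳ)/(0.99)² = 62/(750·0.99²) = 0.0843.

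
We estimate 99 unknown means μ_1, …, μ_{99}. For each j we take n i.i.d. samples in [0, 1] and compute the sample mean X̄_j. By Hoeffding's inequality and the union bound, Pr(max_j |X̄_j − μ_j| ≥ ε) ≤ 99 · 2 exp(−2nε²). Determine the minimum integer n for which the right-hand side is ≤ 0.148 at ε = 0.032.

Need 2·99·exp(−2nε²) ≤ 0.148, i.e. exp(−2nε²) ≤ 0.148/198.
So 2nε² ≥ ln(198/0.148) = 7.198810.
Hence n ≥ 7.198810/(2·0.032²) = 3515.044.
The smallest integer n is 3516.

3516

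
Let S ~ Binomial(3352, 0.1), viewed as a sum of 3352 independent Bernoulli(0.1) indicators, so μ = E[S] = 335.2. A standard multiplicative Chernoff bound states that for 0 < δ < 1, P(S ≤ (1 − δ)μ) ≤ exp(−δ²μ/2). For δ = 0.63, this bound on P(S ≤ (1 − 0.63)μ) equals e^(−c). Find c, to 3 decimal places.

66.520

c = δ²μ/2 = 0.63²·335.2/2 = 66.5204.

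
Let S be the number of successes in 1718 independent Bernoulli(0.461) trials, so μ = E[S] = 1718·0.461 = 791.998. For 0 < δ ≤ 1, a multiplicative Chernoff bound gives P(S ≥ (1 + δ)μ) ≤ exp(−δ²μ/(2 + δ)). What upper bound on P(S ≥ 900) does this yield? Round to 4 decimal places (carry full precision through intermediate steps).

Write 900 = (1 + δ)μ, so δ = 900/791.998 − 1 = 0.1363665…
Then the exponent is δ²μ/(2 + δ) = (900 − μ)² / (μ·(2 + δ)) = 6.893880.
Bound = exp(−6.893880) = 0.00101.

0.0010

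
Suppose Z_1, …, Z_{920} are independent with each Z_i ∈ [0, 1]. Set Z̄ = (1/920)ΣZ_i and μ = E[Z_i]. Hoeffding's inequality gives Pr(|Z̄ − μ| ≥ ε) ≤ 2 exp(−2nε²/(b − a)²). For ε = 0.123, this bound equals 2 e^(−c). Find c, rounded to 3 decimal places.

27.837

c = 2nε²/(b − a)² = 2·920·0.123² / 1² = 27.8374.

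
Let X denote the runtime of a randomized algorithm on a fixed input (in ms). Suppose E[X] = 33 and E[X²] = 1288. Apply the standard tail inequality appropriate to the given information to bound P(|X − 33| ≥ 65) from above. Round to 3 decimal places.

The first two moments determine the variance, so Chebyshev's inequality is the sharpest standard bound available.
Var(X) = E[X²] − (E[X])² = 1288 − 1089 = 199.
Chebyshev's inequality: P(|X − μ| ≥ t) ≤ Var(X)/t² = 199/4225 = 0.0471.

0.047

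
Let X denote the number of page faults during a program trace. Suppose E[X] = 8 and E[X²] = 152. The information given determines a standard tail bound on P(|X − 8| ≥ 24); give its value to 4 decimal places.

The first two moments determine the variance, so Chebyshev's inequality is the sharpest standard bound available.
Var(X) = E[X²] − (E[X])² = 152 − 64 = 88.
Chebyshev's inequality: P(|X − μ| ≥ t) ≤ Var(X)/t² = 88/576 = 0.1528.

0.1528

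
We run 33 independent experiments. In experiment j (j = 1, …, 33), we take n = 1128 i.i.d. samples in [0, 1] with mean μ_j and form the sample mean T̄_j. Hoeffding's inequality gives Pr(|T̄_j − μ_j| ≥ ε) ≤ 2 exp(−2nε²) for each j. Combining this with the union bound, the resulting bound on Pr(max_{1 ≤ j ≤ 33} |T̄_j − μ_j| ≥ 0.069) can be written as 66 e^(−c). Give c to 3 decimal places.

10.741

Union bound over the 33 events: Pr(max_{1 ≤ j ≤ 33} |T̄_j − μ_j| ≥ 0.069) ≤ 33·2·exp(−2nε²) = 66 exp(−2·1128·0.069²).
So c = 2·1128·0.069² = 10.7408.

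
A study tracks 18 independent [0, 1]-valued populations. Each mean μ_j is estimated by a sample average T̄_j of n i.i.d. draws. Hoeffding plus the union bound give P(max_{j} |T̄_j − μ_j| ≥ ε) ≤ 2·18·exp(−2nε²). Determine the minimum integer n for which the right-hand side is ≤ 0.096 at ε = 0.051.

Need 2·18·exp(−2nε²) ≤ 0.096, i.e. exp(−2nε²) ≤ 0.096/36.
So 2nε² ≥ ln(36/0.096) = 5.926926.
Hence n ≥ 5.926926/(2·0.051²) = 1139.355.
The smallest integer n is 1140.

1140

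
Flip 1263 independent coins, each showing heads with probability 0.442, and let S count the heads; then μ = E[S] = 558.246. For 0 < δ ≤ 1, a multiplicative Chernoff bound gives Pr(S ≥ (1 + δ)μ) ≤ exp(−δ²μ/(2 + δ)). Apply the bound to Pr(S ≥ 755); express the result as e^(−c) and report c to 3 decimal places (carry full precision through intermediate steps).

Write 755 = (1 + δ)μ, so δ = 755/558.246 − 1 = 0.3524504…
Then the exponent is δ²μ/(2 + δ) = (755 − μ)² / (μ·(2 + δ)) = 29.478206.

29.478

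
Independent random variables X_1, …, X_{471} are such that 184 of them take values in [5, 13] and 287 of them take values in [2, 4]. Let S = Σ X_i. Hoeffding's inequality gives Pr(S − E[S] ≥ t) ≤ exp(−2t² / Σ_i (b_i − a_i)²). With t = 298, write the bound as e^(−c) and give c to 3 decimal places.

Σ(b_i − a_i)² = 184·8² + 287·2² = 12924.
c = 2t² / 12924 = 2·298² / 12924 = 13.7425.

13.742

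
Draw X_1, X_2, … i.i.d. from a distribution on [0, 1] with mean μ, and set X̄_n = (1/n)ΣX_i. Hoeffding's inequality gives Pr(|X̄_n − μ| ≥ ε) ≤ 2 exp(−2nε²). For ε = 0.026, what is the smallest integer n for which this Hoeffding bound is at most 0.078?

2400

Require 2·exp(−2nε²) ≤ 0.078, i.e. 2nε² ≥ ln(2/0.078) = 3.244194.
So n ≥ 3.244194 / (2·0.026²) = 2399.552.
The smallest integer n is 2400.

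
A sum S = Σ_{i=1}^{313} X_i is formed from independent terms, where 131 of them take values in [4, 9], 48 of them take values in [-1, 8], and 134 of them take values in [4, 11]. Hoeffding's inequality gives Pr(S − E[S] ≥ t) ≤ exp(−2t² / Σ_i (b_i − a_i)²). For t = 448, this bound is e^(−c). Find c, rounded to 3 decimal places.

Σ(b_i − a_i)² = 131·5² + 48·9² + 134·7² = 13729.
c = 2t² / 13729 = 2·448² / 13729 = 29.2380.

29.238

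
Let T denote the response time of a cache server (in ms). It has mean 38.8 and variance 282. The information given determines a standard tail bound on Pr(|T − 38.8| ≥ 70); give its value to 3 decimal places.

0.058

Mean and variance are known, so Chebyshev's inequality applies.
Chebyshev: Pr(|T − μ| ≥ t) ≤ Var(T)/t².
Bound = 282 / 4900 = 0.0576.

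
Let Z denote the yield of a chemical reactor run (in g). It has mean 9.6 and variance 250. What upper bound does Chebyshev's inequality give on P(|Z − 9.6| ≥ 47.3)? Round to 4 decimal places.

0.1117

Chebyshev: P(|Z − μ| ≥ t) ≤ Var(Z)/t².
Bound = 250 / 2237.29 = 0.1117.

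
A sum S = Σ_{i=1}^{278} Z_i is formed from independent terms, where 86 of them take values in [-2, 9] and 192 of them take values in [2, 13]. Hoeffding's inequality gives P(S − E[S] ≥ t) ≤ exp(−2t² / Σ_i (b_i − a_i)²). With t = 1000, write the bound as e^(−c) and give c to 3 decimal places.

59.457

Σ(b_i − a_i)² = 86·11² + 192·11² = 33638.
c = 2t² / 33638 = 2·1000² / 33638 = 59.4566.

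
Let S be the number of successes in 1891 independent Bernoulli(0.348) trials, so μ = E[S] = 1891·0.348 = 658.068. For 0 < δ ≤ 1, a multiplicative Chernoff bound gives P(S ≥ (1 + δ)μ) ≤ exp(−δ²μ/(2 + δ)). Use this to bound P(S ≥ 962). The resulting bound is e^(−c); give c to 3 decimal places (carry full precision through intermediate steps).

Write 962 = (1 + δ)μ, so δ = 962/658.068 − 1 = 0.461855…
Then the exponent is δ²μ/(2 + δ) = (962 − μ)² / (μ·(2 + δ)) = 57.019002.

57.019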